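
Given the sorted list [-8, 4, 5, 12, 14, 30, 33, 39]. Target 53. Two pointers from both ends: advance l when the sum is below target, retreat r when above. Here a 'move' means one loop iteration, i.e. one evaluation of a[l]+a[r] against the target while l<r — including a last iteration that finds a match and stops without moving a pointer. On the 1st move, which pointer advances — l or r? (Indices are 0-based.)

[0,7] -8+39=31 <53 → l++

l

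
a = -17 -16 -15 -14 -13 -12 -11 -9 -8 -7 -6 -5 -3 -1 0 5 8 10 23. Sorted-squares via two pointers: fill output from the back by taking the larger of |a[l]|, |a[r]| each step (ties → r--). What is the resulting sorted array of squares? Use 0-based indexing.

[0,18] |-17|<=|23| out[18]=529 → r--
[0,17] |-17|>|10| out[17]=289 → l++
[1,17] |-16|>|10| out[16]=256 → l++
[2,17] |-15|>|10| out[15]=225 → l++
[3,17] |-14|>|10| out[14]=196 → l++
[4,17] |-13|>|10| out[13]=169 → l++
[5,17] |-12|>|10| out[12]=144 → l++
[6,17] |-11|>|10| out[11]=121 → l++
[7,17] |-9|<=|10| out[10]=100 → r--
[7,16] |-9|>|8| out[9]=81 → l++
[8,16] |-8|<=|8| out[8]=64 → r--
[8,15] |-8|>|5| out[7]=64 → l++
[9,15] |-7|>|5| out[6]=49 → l++
[10,15] |-6|>|5| out[5]=36 → l++
[11,15] |-5|<=|5| out[4]=25 → r--
[11,14] |-5|>|0| out[3]=25 → l++
[12,14] |-3|>|0| out[2]=9 → l++
[13,14] |-1|>|0| out[1]=1 → l++
[14,14] |0|<=|0| out[0]=0 → r--

[0, 1, 9, 25, 25, 36, 49, 64, 64, 81, 100, 121, 144, 169, 196, 225, 256, 289, 529]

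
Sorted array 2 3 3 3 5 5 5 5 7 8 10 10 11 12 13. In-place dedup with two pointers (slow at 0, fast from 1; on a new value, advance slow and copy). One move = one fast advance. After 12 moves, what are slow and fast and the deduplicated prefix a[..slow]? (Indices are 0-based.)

slow=0 fast=1: a[fast]=3≠a[slow]=2 write a[1]=3, slow++,fast++
slow=1 fast=2: a[fast]=3=a[slow] dup, fast++
slow=1 fast=3: a[fast]=3=a[slow] dup, fast++
slow=1 fast=4: a[fast]=5≠a[slow]=3 write a[2]=5, slow++,fast++
slow=2 fast=5: a[fast]=5=a[slow] dup, fast++
slow=2 fast=6: a[fast]=5=a[slow] dup, fast++
slow=2 fast=7: a[fast]=5=a[slow] dup, fast++
slow=2 fast=8: a[fast]=7≠a[slow]=5 write a[3]=7, slow++,fast++
slow=3 fast=9: a[fast]=8≠a[slow]=7 write a[4]=8, slow++,fast++
slow=4 fast=10: a[fast]=10≠a[slow]=8 write a[5]=10, slow++,fast++
slow=5 fast=11: a[fast]=10=a[slow] dup, fast++
slow=5 fast=12: a[fast]=11≠a[slow]=10 write a[6]=11, slow++,fast++

slow=6, fast=13, prefix=[2, 3, 5, 7, 8, 10, 11]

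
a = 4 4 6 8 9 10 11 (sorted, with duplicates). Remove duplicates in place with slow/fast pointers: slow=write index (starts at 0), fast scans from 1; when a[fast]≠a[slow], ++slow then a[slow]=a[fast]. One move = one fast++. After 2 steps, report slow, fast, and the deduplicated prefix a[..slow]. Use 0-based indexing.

(s=0,f=1) a[fast]=4=a[slow] dup → fast++
(s=0,f=2) a[fast]=6≠a[slow]=4 write a[1]=6 → slow++,fast++

slow=1, fast=3, prefix=[4, 6]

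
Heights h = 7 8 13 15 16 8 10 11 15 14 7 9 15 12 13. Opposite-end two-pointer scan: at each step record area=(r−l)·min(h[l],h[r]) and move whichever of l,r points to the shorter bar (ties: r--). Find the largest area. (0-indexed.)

max area = 156

l=0 r=14: min(7,13)*14=98 best=98 *, l++
l=1 r=14: min(8,13)*13=104 best=104 *, l++
l=2 r=14: min(13,13)*12=156 best=156 *, r--
l=2 r=13: min(13,12)*11=132 best=156, r--
l=2 r=12: min(13,15)*10=130 best=156, l++
l=3 r=12: min(15,15)*9=135 best=156, r--
l=3 r=11: min(15,9)*8=72 best=156, r--
l=3 r=10: min(15,7)*7=49 best=156, r--
l=3 r=9: min(15,14)*6=84 best=156, r--
l=3 r=8: min(15,15)*5=75 best=156, r--
l=3 r=7: min(15,11)*4=44 best=156, r--
l=3 r=6: min(15,10)*3=30 best=156, r--
l=3 r=5: min(15,8)*2=16 best=156, r--
l=3 r=4: min(15,16)*1=15 best=156, l++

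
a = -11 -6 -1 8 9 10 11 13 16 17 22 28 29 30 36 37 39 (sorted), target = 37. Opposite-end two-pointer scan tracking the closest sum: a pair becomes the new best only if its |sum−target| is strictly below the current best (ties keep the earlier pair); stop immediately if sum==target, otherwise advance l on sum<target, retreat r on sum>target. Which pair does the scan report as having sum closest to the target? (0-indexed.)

l=0 r=16: -11+39=28 d=9 *, l++
l=1 r=16: -6+39=33 d=4 *, l++
l=2 r=16: -1+39=38 d=1 *, r--
l=2 r=15: -1+37=36 d=1, l++
l=3 r=15: 8+37=45 d=8, r--
l=3 r=14: 8+36=44 d=7, r--
l=3 r=13: 8+30=38 d=1, r--
l=3 r=12: 8+29=37 d=0 *, stop

pair (8, 29) with sum 37 (|Δ|=0)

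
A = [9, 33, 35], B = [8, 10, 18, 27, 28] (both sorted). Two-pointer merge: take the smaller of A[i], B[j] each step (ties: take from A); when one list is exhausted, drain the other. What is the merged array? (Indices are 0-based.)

[8, 9, 10, 18, 27, 28, 33, 35]

[i=0,j=0] A[i]=9>B[j]=8 take 8 → j++
[i=0,j=1] A[i]=9<=B[j]=10 take 9 → i++
[i=1,j=1] A[i]=33>B[j]=10 take 10 → j++
[i=1,j=2] A[i]=33>B[j]=18 take 18 → j++
[i=1,j=3] A[i]=33>B[j]=27 take 27 → j++
[i=1,j=4] A[i]=33>B[j]=28 take 28 → j++
[i=1,j=5] B done, take A[i]=33 → i++
[i=2,j=5] B done, take A[i]=35 → i++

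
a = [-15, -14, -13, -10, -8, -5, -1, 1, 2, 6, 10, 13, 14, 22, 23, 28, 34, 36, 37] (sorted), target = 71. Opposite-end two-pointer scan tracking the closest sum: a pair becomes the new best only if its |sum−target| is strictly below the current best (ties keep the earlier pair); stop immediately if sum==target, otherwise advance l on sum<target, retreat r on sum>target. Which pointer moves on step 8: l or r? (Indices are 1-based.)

l

[1,19] -15+37=22 d=49 * → l++
[2,19] -14+37=23 d=48 * → l++
[3,19] -13+37=24 d=47 * → l++
[4,19] -10+37=27 d=44 * → l++
[5,19] -8+37=29 d=42 * → l++
[6,19] -5+37=32 d=39 * → l++
[7,19] -1+37=36 d=35 * → l++
[8,19] 1+37=38 d=33 * → l++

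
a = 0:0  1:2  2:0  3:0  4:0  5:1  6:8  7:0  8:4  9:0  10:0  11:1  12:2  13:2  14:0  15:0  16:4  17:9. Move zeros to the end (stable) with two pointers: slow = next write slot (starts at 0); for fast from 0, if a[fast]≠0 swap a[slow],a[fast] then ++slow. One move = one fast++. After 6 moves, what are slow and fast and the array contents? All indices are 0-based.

slow=2, fast=6, a=[2, 1, 0, 0, 0, 0, 8, 0, 4, 0, 0, 1, 2, 2, 0, 0, 4, 9]

slow=0 fast=0: a[fast]=0, fast++
slow=0 fast=1: a[fast]=2≠0 swap→a[0]=2, slow++,fast++
slow=1 fast=2: a[fast]=0, fast++
slow=1 fast=3: a[fast]=0, fast++
slow=1 fast=4: a[fast]=0, fast++
slow=1 fast=5: a[fast]=1≠0 swap→a[1]=1, slow++,fast++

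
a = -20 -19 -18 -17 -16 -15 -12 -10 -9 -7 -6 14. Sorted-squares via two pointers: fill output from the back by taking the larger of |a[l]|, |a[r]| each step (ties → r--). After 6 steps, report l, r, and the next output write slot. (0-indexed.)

l=6, r=11, next write slot=5

[0,11] |-20|>|14| out[11]=400 → l++
[1,11] |-19|>|14| out[10]=361 → l++
[2,11] |-18|>|14| out[9]=324 → l++
[3,11] |-17|>|14| out[8]=289 → l++
[4,11] |-16|>|14| out[7]=256 → l++
[5,11] |-15|>|14| out[6]=225 → l++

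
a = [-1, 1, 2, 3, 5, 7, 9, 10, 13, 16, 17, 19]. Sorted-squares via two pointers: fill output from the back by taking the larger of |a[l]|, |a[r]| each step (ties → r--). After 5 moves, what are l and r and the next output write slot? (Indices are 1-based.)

l=1, r=7, next write slot=7

l=1 r=12: |-1|<=|19| out[12]=361, r--
l=1 r=11: |-1|<=|17| out[11]=289, r--
l=1 r=10: |-1|<=|16| out[10]=256, r--
l=1 r=9: |-1|<=|13| out[9]=169, r--
l=1 r=8: |-1|<=|10| out[8]=100, r--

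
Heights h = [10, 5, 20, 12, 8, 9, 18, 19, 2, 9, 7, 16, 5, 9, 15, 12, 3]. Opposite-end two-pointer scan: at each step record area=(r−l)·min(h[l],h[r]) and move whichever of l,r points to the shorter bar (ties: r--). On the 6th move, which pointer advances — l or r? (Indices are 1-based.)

r

l=1 r=17: min(10,3)*16=48 best=48 *, r--
l=1 r=16: min(10,12)*15=150 best=150 *, l++
l=2 r=16: min(5,12)*14=70 best=150, l++
l=3 r=16: min(20,12)*13=156 best=156 *, r--
l=3 r=15: min(20,15)*12=180 best=180 *, r--
l=3 r=14: min(20,9)*11=99 best=180, r--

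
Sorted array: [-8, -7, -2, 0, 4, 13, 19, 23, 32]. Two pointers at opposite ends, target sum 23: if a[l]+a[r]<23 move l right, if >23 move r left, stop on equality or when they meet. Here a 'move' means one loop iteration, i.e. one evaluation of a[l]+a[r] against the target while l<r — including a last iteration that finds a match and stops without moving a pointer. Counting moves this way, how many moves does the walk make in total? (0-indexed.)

5 moves

l=0 r=8: -8+32=24 >23, r--
l=0 r=7: -8+23=15 <23, l++
l=1 r=7: -7+23=16 <23, l++
l=2 r=7: -2+23=21 <23, l++
l=3 r=7: 0+23=23, found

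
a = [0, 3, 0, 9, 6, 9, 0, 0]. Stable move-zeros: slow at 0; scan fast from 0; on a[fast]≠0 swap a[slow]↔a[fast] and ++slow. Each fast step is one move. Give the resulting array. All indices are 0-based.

slow=0 fast=0: a[fast]=0, fast++
slow=0 fast=1: a[fast]=3≠0 swap→a[0]=3, slow++,fast++
slow=1 fast=2: a[fast]=0, fast++
slow=1 fast=3: a[fast]=9≠0 swap→a[1]=9, slow++,fast++
slow=2 fast=4: a[fast]=6≠0 swap→a[2]=6, slow++,fast++
slow=3 fast=5: a[fast]=9≠0 swap→a[3]=9, slow++,fast++
slow=4 fast=6: a[fast]=0, fast++
slow=4 fast=7: a[fast]=0, fast++

[3, 9, 6, 9, 0, 0, 0, 0]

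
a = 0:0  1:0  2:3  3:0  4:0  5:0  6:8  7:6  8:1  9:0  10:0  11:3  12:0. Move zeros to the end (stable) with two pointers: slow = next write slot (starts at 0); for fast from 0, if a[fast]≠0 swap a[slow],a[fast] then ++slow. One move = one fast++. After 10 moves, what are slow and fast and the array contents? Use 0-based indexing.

slow=4, fast=10, a=[3, 8, 6, 1, 0, 0, 0, 0, 0, 0, 0, 3, 0]

(s=0,f=0) a[fast]=0 → fast++
(s=0,f=1) a[fast]=0 → fast++
(s=0,f=2) a[fast]=3≠0 swap→a[0]=3 → slow++,fast++
(s=1,f=3) a[fast]=0 → fast++
(s=1,f=4) a[fast]=0 → fast++
(s=1,f=5) a[fast]=0 → fast++
(s=1,f=6) a[fast]=8≠0 swap→a[1]=8 → slow++,fast++
(s=2,f=7) a[fast]=6≠0 swap→a[2]=6 → slow++,fast++
(s=3,f=8) a[fast]=1≠0 swap→a[3]=1 → slow++,fast++
(s=4,f=9) a[fast]=0 → fast++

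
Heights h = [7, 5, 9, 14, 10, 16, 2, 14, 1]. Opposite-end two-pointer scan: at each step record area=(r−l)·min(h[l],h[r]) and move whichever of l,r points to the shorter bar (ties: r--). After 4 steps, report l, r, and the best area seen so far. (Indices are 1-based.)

l=4, r=8, best area=49

l=1 r=9: min(7,1)*8=8 best=8 *, r--
l=1 r=8: min(7,14)*7=49 best=49 *, l++
l=2 r=8: min(5,14)*6=30 best=49, l++
l=3 r=8: min(9,14)*5=45 best=49, l++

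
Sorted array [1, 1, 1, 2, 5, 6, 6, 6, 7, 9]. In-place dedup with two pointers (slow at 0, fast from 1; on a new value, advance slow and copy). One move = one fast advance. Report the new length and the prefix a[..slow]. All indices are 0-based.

length 6; prefix = [1, 2, 5, 6, 7, 9]

(s=0,f=1) a[fast]=1=a[slow] dup → fast++
(s=0,f=2) a[fast]=1=a[slow] dup → fast++
(s=0,f=3) a[fast]=2≠a[slow]=1 write a[1]=2 → slow++,fast++
(s=1,f=4) a[fast]=5≠a[slow]=2 write a[2]=5 → slow++,fast++
(s=2,f=5) a[fast]=6≠a[slow]=5 write a[3]=6 → slow++,fast++
(s=3,f=6) a[fast]=6=a[slow] dup → fast++
(s=3,f=7) a[fast]=6=a[slow] dup → fast++
(s=3,f=8) a[fast]=7≠a[slow]=6 write a[4]=7 → slow++,fast++
(s=4,f=9) a[fast]=9≠a[slow]=7 write a[5]=9 → slow++,fast++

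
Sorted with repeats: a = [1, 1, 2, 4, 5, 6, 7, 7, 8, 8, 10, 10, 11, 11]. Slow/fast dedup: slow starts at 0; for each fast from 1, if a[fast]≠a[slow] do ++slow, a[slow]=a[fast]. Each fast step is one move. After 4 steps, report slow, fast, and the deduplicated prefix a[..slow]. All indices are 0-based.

slow=3, fast=5, prefix=[1, 2, 4, 5]

slow=0 fast=1: a[fast]=1=a[slow] dup, fast++
slow=0 fast=2: a[fast]=2≠a[slow]=1 write a[1]=2, slow++,fast++
slow=1 fast=3: a[fast]=4≠a[slow]=2 write a[2]=4, slow++,fast++
slow=2 fast=4: a[fast]=5≠a[slow]=4 write a[3]=5, slow++,fast++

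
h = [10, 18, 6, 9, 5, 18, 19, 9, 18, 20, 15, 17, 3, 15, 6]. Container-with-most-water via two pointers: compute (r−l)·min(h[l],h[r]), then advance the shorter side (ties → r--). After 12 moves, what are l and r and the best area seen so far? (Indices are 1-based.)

[1,15] min(10,6)*14=84 best=84 * → r--
[1,14] min(10,15)*13=130 best=130 * → l++
[2,14] min(18,15)*12=180 best=180 * → r--
[2,13] min(18,3)*11=33 best=180 → r--
[2,12] min(18,17)*10=170 best=180 → r--
[2,11] min(18,15)*9=135 best=180 → r--
[2,10] min(18,20)*8=144 best=180 → l++
[3,10] min(6,20)*7=42 best=180 → l++
[4,10] min(9,20)*6=54 best=180 → l++
[5,10] min(5,20)*5=25 best=180 → l++
[6,10] min(18,20)*4=72 best=180 → l++
[7,10] min(19,20)*3=57 best=180 → l++

l=8, r=10, best area=180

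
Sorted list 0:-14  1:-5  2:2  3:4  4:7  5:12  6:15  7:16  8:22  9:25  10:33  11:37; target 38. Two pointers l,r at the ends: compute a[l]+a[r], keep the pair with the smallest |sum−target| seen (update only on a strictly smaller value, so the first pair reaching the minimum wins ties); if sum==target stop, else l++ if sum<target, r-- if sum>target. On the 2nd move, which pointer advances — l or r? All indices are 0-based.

l=0 r=11: -14+37=23 d=15 *, l++
l=1 r=11: -5+37=32 d=6 *, l++

l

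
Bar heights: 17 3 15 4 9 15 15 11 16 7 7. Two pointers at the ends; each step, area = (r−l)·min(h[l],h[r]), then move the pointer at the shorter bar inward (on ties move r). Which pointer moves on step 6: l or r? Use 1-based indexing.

[1,11] min(17,7)*10=70 best=70 * → r--
[1,10] min(17,7)*9=63 best=70 → r--
[1,9] min(17,16)*8=128 best=128 * → r--
[1,8] min(17,11)*7=77 best=128 → r--
[1,7] min(17,15)*6=90 best=128 → r--
[1,6] min(17,15)*5=75 best=128 → r--

r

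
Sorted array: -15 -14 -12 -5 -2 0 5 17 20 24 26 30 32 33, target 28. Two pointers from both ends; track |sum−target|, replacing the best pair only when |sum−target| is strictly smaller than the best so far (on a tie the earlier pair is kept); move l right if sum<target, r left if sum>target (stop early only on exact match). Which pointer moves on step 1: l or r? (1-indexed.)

l

l=1 r=14: -15+33=18 d=10 *, l++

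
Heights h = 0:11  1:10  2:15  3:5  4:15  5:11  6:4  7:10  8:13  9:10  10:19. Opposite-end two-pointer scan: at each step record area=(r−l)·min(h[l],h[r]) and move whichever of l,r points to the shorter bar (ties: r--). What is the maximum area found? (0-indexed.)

max area = 120

l=0 r=10: min(11,19)*10=110 best=110 *, l++
l=1 r=10: min(10,19)*9=90 best=110, l++
l=2 r=10: min(15,19)*8=120 best=120 *, l++
l=3 r=10: min(5,19)*7=35 best=120, l++
l=4 r=10: min(15,19)*6=90 best=120, l++
l=5 r=10: min(11,19)*5=55 best=120, l++
l=6 r=10: min(4,19)*4=16 best=120, l++
l=7 r=10: min(10,19)*3=30 best=120, l++
l=8 r=10: min(13,19)*2=26 best=120, l++
l=9 r=10: min(10,19)*1=10 best=120, l++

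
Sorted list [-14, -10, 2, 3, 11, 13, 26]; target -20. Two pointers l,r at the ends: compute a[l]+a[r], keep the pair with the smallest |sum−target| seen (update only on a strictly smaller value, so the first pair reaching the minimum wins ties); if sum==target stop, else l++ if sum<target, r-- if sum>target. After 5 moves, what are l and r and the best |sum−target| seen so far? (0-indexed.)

[0,6] -14+26=12 d=32 * → r--
[0,5] -14+13=-1 d=19 * → r--
[0,4] -14+11=-3 d=17 * → r--
[0,3] -14+3=-11 d=9 * → r--
[0,2] -14+2=-12 d=8 * → r--

l=0, r=1, best |Δ|=8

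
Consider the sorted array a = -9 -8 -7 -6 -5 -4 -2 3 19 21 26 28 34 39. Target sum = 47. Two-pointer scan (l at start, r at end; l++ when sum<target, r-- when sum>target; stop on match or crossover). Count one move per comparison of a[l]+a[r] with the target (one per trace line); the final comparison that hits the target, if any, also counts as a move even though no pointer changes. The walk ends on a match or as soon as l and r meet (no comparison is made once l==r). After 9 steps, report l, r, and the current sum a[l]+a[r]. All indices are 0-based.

l=8, r=12, sum=53

[0,13] -9+39=30 <47 → l++
[1,13] -8+39=31 <47 → l++
[2,13] -7+39=32 <47 → l++
[3,13] -6+39=33 <47 → l++
[4,13] -5+39=34 <47 → l++
[5,13] -4+39=35 <47 → l++
[6,13] -2+39=37 <47 → l++
[7,13] 3+39=42 <47 → l++
[8,13] 19+39=58 >47 → r--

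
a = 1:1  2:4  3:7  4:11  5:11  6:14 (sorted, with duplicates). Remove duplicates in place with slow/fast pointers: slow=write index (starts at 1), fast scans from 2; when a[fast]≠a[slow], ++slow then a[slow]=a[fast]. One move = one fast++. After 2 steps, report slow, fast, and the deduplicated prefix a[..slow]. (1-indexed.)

slow=3, fast=4, prefix=[1, 4, 7]

(s=1,f=2) a[fast]=4≠a[slow]=1 write a[2]=4 → slow++,fast++
(s=2,f=3) a[fast]=7≠a[slow]=4 write a[3]=7 → slow++,fast++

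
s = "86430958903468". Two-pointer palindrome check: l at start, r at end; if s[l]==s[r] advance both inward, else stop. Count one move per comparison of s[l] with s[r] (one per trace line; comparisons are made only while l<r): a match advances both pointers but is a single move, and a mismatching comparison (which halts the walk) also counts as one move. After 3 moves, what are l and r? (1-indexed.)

l=4, r=11

l=1 r=14: '8'=='8', l++,r--
l=2 r=13: '6'=='6', l++,r--
l=3 r=12: '4'=='4', l++,r--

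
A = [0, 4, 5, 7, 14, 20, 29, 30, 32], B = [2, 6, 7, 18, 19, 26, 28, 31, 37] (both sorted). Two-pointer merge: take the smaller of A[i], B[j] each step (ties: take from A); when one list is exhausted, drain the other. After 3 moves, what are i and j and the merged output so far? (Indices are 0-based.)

i=2, j=1, merged so far=[0, 2, 4]

i=0 j=0: A[i]=0<=B[j]=2 take 0, i++
i=1 j=0: A[i]=4>B[j]=2 take 2, j++
i=1 j=1: A[i]=4<=B[j]=6 take 4, i++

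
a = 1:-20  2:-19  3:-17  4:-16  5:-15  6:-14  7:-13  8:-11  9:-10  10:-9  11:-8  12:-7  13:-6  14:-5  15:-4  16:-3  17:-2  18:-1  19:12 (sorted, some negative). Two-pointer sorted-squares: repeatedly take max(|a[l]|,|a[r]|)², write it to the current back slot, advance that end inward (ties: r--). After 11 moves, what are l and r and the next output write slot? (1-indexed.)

[1,19] |-20|>|12| out[19]=400 → l++
[2,19] |-19|>|12| out[18]=361 → l++
[3,19] |-17|>|12| out[17]=289 → l++
[4,19] |-16|>|12| out[16]=256 → l++
[5,19] |-15|>|12| out[15]=225 → l++
[6,19] |-14|>|12| out[14]=196 → l++
[7,19] |-13|>|12| out[13]=169 → l++
[8,19] |-11|<=|12| out[12]=144 → r--
[8,18] |-11|>|-1| out[11]=121 → l++
[9,18] |-10|>|-1| out[10]=100 → l++
[10,18] |-9|>|-1| out[9]=81 → l++

l=11, r=18, next write slot=8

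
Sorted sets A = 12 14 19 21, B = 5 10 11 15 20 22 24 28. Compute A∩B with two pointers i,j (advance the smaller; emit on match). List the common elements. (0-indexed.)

intersection = []

i=0 j=0: 12>5, j++
i=0 j=1: 12>10, j++
i=0 j=2: 12>11, j++
i=0 j=3: 12<15, i++
i=1 j=3: 14<15, i++
i=2 j=3: 19>15, j++
i=2 j=4: 19<20, i++
i=3 j=4: 21>20, j++
i=3 j=5: 21<22, i++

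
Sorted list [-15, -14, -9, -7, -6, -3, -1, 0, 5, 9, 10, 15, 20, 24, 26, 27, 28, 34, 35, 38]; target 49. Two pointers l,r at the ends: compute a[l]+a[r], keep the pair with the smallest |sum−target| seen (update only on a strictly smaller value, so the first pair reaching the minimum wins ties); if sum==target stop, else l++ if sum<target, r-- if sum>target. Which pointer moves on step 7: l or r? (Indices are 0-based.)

[0,19] -15+38=23 d=26 * → l++
[1,19] -14+38=24 d=25 * → l++
[2,19] -9+38=29 d=20 * → l++
[3,19] -7+38=31 d=18 * → l++
[4,19] -6+38=32 d=17 * → l++
[5,19] -3+38=35 d=14 * → l++
[6,19] -1+38=37 d=12 * → l++

l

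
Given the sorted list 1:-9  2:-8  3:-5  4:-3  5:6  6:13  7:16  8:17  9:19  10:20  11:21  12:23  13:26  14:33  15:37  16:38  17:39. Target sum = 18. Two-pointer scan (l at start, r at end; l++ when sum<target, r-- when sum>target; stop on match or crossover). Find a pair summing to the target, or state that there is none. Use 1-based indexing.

[1,17] -9+39=30 >18 → r--
[1,16] -9+38=29 >18 → r--
[1,15] -9+37=28 >18 → r--
[1,14] -9+33=24 >18 → r--
[1,13] -9+26=17 <18 → l++
[2,13] -8+26=18 → found

(-8, 26)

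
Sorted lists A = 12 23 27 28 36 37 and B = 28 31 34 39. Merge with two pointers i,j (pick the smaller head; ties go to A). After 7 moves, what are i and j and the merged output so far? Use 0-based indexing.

i=4, j=3, merged so far=[12, 23, 27, 28, 28, 31, 34]

[i=0,j=0] A[i]=12<=B[j]=28 take 12 → i++
[i=1,j=0] A[i]=23<=B[j]=28 take 23 → i++
[i=2,j=0] A[i]=27<=B[j]=28 take 27 → i++
[i=3,j=0] A[i]=28<=B[j]=28 take 28 → i++
[i=4,j=0] A[i]=36>B[j]=28 take 28 → j++
[i=4,j=1] A[i]=36>B[j]=31 take 31 → j++
[i=4,j=2] A[i]=36>B[j]=34 take 34 → j++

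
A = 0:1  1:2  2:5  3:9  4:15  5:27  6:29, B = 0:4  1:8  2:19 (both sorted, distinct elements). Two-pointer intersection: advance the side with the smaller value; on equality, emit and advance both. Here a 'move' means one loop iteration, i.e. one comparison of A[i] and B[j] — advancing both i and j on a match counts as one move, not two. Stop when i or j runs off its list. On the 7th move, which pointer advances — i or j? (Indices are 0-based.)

i=0 j=0: 1<4, i++
i=1 j=0: 2<4, i++
i=2 j=0: 5>4, j++
i=2 j=1: 5<8, i++
i=3 j=1: 9>8, j++
i=3 j=2: 9<19, i++
i=4 j=2: 15<19, i++

i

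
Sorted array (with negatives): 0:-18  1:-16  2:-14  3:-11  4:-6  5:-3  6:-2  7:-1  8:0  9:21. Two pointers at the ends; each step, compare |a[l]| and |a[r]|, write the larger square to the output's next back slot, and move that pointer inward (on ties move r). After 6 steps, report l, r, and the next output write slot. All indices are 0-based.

l=5, r=8, next write slot=3

[0,9] |-18|<=|21| out[9]=441 → r--
[0,8] |-18|>|0| out[8]=324 → l++
[1,8] |-16|>|0| out[7]=256 → l++
[2,8] |-14|>|0| out[6]=196 → l++
[3,8] |-11|>|0| out[5]=121 → l++
[4,8] |-6|>|0| out[4]=36 → l++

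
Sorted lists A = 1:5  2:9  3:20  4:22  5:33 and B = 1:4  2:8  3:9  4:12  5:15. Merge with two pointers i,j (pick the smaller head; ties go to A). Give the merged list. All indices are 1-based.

[i=1,j=1] A[i]=5>B[j]=4 take 4 → j++
[i=1,j=2] A[i]=5<=B[j]=8 take 5 → i++
[i=2,j=2] A[i]=9>B[j]=8 take 8 → j++
[i=2,j=3] A[i]=9<=B[j]=9 take 9 → i++
[i=3,j=3] A[i]=20>B[j]=9 take 9 → j++
[i=3,j=4] A[i]=20>B[j]=12 take 12 → j++
[i=3,j=5] A[i]=20>B[j]=15 take 15 → j++
[i=3,j=6] B done, take A[i]=20 → i++
[i=4,j=6] B done, take A[i]=22 → i++
[i=5,j=6] B done, take A[i]=33 → i++

[4, 5, 8, 9, 9, 12, 15, 20, 22, 33]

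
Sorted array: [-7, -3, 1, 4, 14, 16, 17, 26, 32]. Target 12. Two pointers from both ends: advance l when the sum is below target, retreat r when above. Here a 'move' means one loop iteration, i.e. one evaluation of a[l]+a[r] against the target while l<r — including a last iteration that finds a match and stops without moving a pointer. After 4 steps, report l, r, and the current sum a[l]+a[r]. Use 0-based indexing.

l=1, r=5, sum=13

[0,8] -7+32=25 >12 → r--
[0,7] -7+26=19 >12 → r--
[0,6] -7+17=10 <12 → l++
[1,6] -3+17=14 >12 → r--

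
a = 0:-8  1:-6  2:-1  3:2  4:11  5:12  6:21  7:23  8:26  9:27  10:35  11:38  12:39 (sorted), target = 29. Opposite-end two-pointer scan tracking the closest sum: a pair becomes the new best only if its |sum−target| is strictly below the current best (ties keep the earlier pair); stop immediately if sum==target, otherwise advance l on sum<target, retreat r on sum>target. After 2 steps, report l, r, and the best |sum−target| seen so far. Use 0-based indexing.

[0,12] -8+39=31 d=2 * → r--
[0,11] -8+38=30 d=1 * → r--

l=0, r=10, best |Δ|=1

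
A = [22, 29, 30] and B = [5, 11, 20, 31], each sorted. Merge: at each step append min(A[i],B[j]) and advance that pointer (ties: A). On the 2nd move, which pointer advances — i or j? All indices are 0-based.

[i=0,j=0] A[i]=22>B[j]=5 take 5 → j++
[i=0,j=1] A[i]=22>B[j]=11 take 11 → j++

j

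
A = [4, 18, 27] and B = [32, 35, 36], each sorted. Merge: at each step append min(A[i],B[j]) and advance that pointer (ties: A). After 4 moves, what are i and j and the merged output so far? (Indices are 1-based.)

[i=1,j=1] A[i]=4<=B[j]=32 take 4 → i++
[i=2,j=1] A[i]=18<=B[j]=32 take 18 → i++
[i=3,j=1] A[i]=27<=B[j]=32 take 27 → i++
[i=4,j=1] A done, take B[j]=32 → j++

i=4, j=2, merged so far=[4, 18, 27, 32]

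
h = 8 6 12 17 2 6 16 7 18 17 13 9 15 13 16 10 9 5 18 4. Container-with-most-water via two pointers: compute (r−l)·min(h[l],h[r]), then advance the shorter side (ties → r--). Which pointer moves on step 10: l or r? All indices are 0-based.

l=0 r=19: min(8,4)*19=76 best=76 *, r--
l=0 r=18: min(8,18)*18=144 best=144 *, l++
l=1 r=18: min(6,18)*17=102 best=144, l++
l=2 r=18: min(12,18)*16=192 best=192 *, l++
l=3 r=18: min(17,18)*15=255 best=255 *, l++
l=4 r=18: min(2,18)*14=28 best=255, l++
l=5 r=18: min(6,18)*13=78 best=255, l++
l=6 r=18: min(16,18)*12=192 best=255, l++
l=7 r=18: min(7,18)*11=77 best=255, l++
l=8 r=18: min(18,18)*10=180 best=255, r--

r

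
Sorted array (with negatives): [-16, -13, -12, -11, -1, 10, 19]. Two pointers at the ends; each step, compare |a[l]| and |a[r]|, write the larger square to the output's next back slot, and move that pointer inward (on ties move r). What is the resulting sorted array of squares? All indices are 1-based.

[1, 100, 121, 144, 169, 256, 361]

[1,7] |-16|<=|19| out[7]=361 → r--
[1,6] |-16|>|10| out[6]=256 → l++
[2,6] |-13|>|10| out[5]=169 → l++
[3,6] |-12|>|10| out[4]=144 → l++
[4,6] |-11|>|10| out[3]=121 → l++
[5,6] |-1|<=|10| out[2]=100 → r--
[5,5] |-1|<=|-1| out[1]=1 → r--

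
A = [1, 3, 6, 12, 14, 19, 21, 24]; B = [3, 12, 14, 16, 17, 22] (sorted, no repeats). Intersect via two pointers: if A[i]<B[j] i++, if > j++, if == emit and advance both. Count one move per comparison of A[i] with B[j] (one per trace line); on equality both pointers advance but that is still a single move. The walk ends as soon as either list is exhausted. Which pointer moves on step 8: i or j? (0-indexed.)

i

[i=0,j=0] 1<3 → i++
[i=1,j=0] 3==3 emit → i++,j++
[i=2,j=1] 6<12 → i++
[i=3,j=1] 12==12 emit → i++,j++
[i=4,j=2] 14==14 emit → i++,j++
[i=5,j=3] 19>16 → j++
[i=5,j=4] 19>17 → j++
[i=5,j=5] 19<22 → i++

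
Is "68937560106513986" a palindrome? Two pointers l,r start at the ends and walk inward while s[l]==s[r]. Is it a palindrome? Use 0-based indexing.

not a palindrome (mismatch at 4,12)

l=0 r=16: '6'=='6', l++,r--
l=1 r=15: '8'=='8', l++,r--
l=2 r=14: '9'=='9', l++,r--
l=3 r=13: '3'=='3', l++,r--
l=4 r=12: '7'!='1', stop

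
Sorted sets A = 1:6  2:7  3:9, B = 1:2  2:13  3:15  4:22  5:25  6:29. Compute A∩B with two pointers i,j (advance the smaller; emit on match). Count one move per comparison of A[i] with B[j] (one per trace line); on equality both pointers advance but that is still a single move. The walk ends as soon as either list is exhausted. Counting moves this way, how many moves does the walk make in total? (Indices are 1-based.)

[i=1,j=1] 6>2 → j++
[i=1,j=2] 6<13 → i++
[i=2,j=2] 7<13 → i++
[i=3,j=2] 9<13 → i++

4 moves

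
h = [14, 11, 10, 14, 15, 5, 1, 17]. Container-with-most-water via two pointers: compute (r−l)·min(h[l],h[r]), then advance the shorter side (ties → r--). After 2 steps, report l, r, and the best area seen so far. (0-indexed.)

[0,7] min(14,17)*7=98 best=98 * → l++
[1,7] min(11,17)*6=66 best=98 → l++

l=2, r=7, best area=98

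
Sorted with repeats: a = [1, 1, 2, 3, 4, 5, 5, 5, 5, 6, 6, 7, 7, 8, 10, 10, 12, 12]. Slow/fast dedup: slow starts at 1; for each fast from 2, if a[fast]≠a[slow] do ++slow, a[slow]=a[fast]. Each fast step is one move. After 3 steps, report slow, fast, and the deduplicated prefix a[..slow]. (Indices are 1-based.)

slow=1 fast=2: a[fast]=1=a[slow] dup, fast++
slow=1 fast=3: a[fast]=2≠a[slow]=1 write a[2]=2, slow++,fast++
slow=2 fast=4: a[fast]=3≠a[slow]=2 write a[3]=3, slow++,fast++

slow=3, fast=5, prefix=[1, 2, 3]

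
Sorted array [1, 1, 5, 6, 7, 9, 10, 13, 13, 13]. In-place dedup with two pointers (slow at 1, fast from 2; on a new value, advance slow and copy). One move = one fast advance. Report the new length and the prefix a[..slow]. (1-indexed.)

slow=1 fast=2: a[fast]=1=a[slow] dup, fast++
slow=1 fast=3: a[fast]=5≠a[slow]=1 write a[2]=5, slow++,fast++
slow=2 fast=4: a[fast]=6≠a[slow]=5 write a[3]=6, slow++,fast++
slow=3 fast=5: a[fast]=7≠a[slow]=6 write a[4]=7, slow++,fast++
slow=4 fast=6: a[fast]=9≠a[slow]=7 write a[5]=9, slow++,fast++
slow=5 fast=7: a[fast]=10≠a[slow]=9 write a[6]=10, slow++,fast++
slow=6 fast=8: a[fast]=13≠a[slow]=10 write a[7]=13, slow++,fast++
slow=7 fast=9: a[fast]=13=a[slow] dup, fast++
slow=7 fast=10: a[fast]=13=a[slow] dup, fast++

length 7; prefix = [1, 5, 6, 7, 9, 10, 13]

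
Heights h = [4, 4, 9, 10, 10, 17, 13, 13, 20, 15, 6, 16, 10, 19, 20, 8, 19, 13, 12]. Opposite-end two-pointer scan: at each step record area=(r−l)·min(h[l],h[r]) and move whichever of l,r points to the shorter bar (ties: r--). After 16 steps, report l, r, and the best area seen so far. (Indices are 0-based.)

l=0 r=18: min(4,12)*18=72 best=72 *, l++
l=1 r=18: min(4,12)*17=68 best=72, l++
l=2 r=18: min(9,12)*16=144 best=144 *, l++
l=3 r=18: min(10,12)*15=150 best=150 *, l++
l=4 r=18: min(10,12)*14=140 best=150, l++
l=5 r=18: min(17,12)*13=156 best=156 *, r--
l=5 r=17: min(17,13)*12=156 best=156, r--
l=5 r=16: min(17,19)*11=187 best=187 *, l++
l=6 r=16: min(13,19)*10=130 best=187, l++
l=7 r=16: min(13,19)*9=117 best=187, l++
l=8 r=16: min(20,19)*8=152 best=187, r--
l=8 r=15: min(20,8)*7=56 best=187, r--
l=8 r=14: min(20,20)*6=120 best=187, r--
l=8 r=13: min(20,19)*5=95 best=187, r--
l=8 r=12: min(20,10)*4=40 best=187, r--
l=8 r=11: min(20,16)*3=48 best=187, r--

l=8, r=10, best area=187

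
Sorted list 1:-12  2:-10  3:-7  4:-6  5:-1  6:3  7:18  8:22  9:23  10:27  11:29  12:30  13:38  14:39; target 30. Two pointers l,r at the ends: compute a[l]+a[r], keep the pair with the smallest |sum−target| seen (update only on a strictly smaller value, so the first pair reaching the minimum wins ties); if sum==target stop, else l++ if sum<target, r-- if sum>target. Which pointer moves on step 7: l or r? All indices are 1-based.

[1,14] -12+39=27 d=3 * → l++
[2,14] -10+39=29 d=1 * → l++
[3,14] -7+39=32 d=2 → r--
[3,13] -7+38=31 d=1 → r--
[3,12] -7+30=23 d=7 → l++
[4,12] -6+30=24 d=6 → l++
[5,12] -1+30=29 d=1 → l++

l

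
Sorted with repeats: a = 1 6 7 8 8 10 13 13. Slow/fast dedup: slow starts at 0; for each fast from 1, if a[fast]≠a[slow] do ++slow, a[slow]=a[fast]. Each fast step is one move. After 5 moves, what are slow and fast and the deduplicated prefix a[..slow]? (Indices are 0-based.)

slow=0 fast=1: a[fast]=6≠a[slow]=1 write a[1]=6, slow++,fast++
slow=1 fast=2: a[fast]=7≠a[slow]=6 write a[2]=7, slow++,fast++
slow=2 fast=3: a[fast]=8≠a[slow]=7 write a[3]=8, slow++,fast++
slow=3 fast=4: a[fast]=8=a[slow] dup, fast++
slow=3 fast=5: a[fast]=10≠a[slow]=8 write a[4]=10, slow++,fast++

slow=4, fast=6, prefix=[1, 6, 7, 8, 10]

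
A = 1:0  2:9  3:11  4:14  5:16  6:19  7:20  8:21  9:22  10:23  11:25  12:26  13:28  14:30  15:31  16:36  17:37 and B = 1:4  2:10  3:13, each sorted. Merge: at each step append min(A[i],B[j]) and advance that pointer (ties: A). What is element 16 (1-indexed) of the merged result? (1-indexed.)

merged[16] = 28

i=1 j=1: A[i]=0<=B[j]=4 take 0, i++
i=2 j=1: A[i]=9>B[j]=4 take 4, j++
i=2 j=2: A[i]=9<=B[j]=10 take 9, i++
i=3 j=2: A[i]=11>B[j]=10 take 10, j++
i=3 j=3: A[i]=11<=B[j]=13 take 11, i++
i=4 j=3: A[i]=14>B[j]=13 take 13, j++
i=4 j=4: B done, take A[i]=14, i++
i=5 j=4: B done, take A[i]=16, i++
i=6 j=4: B done, take A[i]=19, i++
i=7 j=4: B done, take A[i]=20, i++
i=8 j=4: B done, take A[i]=21, i++
i=9 j=4: B done, take A[i]=22, i++
i=10 j=4: B done, take A[i]=23, i++
i=11 j=4: B done, take A[i]=25, i++
i=12 j=4: B done, take A[i]=26, i++
i=13 j=4: B done, take A[i]=28, i++
i=14 j=4: B done, take A[i]=30, i++
i=15 j=4: B done, take A[i]=31, i++
i=16 j=4: B done, take A[i]=36, i++
i=17 j=4: B done, take A[i]=37, i++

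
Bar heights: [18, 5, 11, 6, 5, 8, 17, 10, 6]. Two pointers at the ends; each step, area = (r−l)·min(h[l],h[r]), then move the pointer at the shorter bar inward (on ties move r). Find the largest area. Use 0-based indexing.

max area = 102

[0,8] min(18,6)*8=48 best=48 * → r--
[0,7] min(18,10)*7=70 best=70 * → r--
[0,6] min(18,17)*6=102 best=102 * → r--
[0,5] min(18,8)*5=40 best=102 → r--
[0,4] min(18,5)*4=20 best=102 → r--
[0,3] min(18,6)*3=18 best=102 → r--
[0,2] min(18,11)*2=22 best=102 → r--
[0,1] min(18,5)*1=5 best=102 → r--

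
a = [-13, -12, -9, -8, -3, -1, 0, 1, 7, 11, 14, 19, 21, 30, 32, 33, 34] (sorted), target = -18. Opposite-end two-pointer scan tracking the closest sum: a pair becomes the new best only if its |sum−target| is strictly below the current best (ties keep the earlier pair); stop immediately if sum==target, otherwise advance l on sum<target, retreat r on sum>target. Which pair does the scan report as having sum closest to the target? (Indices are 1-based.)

l=1 r=17: -13+34=21 d=39 *, r--
l=1 r=16: -13+33=20 d=38 *, r--
l=1 r=15: -13+32=19 d=37 *, r--
l=1 r=14: -13+30=17 d=35 *, r--
l=1 r=13: -13+21=8 d=26 *, r--
l=1 r=12: -13+19=6 d=24 *, r--
l=1 r=11: -13+14=1 d=19 *, r--
l=1 r=10: -13+11=-2 d=16 *, r--
l=1 r=9: -13+7=-6 d=12 *, r--
l=1 r=8: -13+1=-12 d=6 *, r--
l=1 r=7: -13+0=-13 d=5 *, r--
l=1 r=6: -13+-1=-14 d=4 *, r--
l=1 r=5: -13+-3=-16 d=2 *, r--
l=1 r=4: -13+-8=-21 d=3, l++
l=2 r=4: -12+-8=-20 d=2, l++
l=3 r=4: -9+-8=-17 d=1 *, r--

pair (-9, -8) with sum -17 (|Δ|=1)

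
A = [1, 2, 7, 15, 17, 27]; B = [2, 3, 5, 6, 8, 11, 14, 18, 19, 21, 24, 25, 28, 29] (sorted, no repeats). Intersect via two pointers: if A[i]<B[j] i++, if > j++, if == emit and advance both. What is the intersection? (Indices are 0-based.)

intersection = [2]

i=0 j=0: 1<2, i++
i=1 j=0: 2==2 emit, i++,j++
i=2 j=1: 7>3, j++
i=2 j=2: 7>5, j++
i=2 j=3: 7>6, j++
i=2 j=4: 7<8, i++
i=3 j=4: 15>8, j++
i=3 j=5: 15>11, j++
i=3 j=6: 15>14, j++
i=3 j=7: 15<18, i++
i=4 j=7: 17<18, i++
i=5 j=7: 27>18, j++
i=5 j=8: 27>19, j++
i=5 j=9: 27>21, j++
i=5 j=10: 27>24, j++
i=5 j=11: 27>25, j++
i=5 j=12: 27<28, i++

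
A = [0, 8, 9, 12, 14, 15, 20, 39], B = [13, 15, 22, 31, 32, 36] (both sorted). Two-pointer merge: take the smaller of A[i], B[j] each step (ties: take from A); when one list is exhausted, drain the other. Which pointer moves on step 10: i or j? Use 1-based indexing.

j

[i=1,j=1] A[i]=0<=B[j]=13 take 0 → i++
[i=2,j=1] A[i]=8<=B[j]=13 take 8 → i++
[i=3,j=1] A[i]=9<=B[j]=13 take 9 → i++
[i=4,j=1] A[i]=12<=B[j]=13 take 12 → i++
[i=5,j=1] A[i]=14>B[j]=13 take 13 → j++
[i=5,j=2] A[i]=14<=B[j]=15 take 14 → i++
[i=6,j=2] A[i]=15<=B[j]=15 take 15 → i++
[i=7,j=2] A[i]=20>B[j]=15 take 15 → j++
[i=7,j=3] A[i]=20<=B[j]=22 take 20 → i++
[i=8,j=3] A[i]=39>B[j]=22 take 22 → j++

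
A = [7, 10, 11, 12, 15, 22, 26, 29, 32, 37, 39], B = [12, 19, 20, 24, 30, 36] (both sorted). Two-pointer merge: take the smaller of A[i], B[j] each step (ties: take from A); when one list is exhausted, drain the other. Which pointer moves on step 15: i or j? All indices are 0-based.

j

[i=0,j=0] A[i]=7<=B[j]=12 take 7 → i++
[i=1,j=0] A[i]=10<=B[j]=12 take 10 → i++
[i=2,j=0] A[i]=11<=B[j]=12 take 11 → i++
[i=3,j=0] A[i]=12<=B[j]=12 take 12 → i++
[i=4,j=0] A[i]=15>B[j]=12 take 12 → j++
[i=4,j=1] A[i]=15<=B[j]=19 take 15 → i++
[i=5,j=1] A[i]=22>B[j]=19 take 19 → j++
[i=5,j=2] A[i]=22>B[j]=20 take 20 → j++
[i=5,j=3] A[i]=22<=B[j]=24 take 22 → i++
[i=6,j=3] A[i]=26>B[j]=24 take 24 → j++
[i=6,j=4] A[i]=26<=B[j]=30 take 26 → i++
[i=7,j=4] A[i]=29<=B[j]=30 take 29 → i++
[i=8,j=4] A[i]=32>B[j]=30 take 30 → j++
[i=8,j=5] A[i]=32<=B[j]=36 take 32 → i++
[i=9,j=5] A[i]=37>B[j]=36 take 36 → j++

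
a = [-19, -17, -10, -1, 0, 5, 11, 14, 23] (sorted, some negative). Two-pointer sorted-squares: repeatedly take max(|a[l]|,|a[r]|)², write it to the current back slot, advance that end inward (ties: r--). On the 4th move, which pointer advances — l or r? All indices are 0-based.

l=0 r=8: |-19|<=|23| out[8]=529, r--
l=0 r=7: |-19|>|14| out[7]=361, l++
l=1 r=7: |-17|>|14| out[6]=289, l++
l=2 r=7: |-10|<=|14| out[5]=196, r--

r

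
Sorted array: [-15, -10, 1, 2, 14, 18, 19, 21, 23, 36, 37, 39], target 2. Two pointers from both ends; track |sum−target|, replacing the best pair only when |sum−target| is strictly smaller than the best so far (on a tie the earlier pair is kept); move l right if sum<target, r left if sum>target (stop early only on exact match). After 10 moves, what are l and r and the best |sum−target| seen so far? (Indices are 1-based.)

l=1 r=12: -15+39=24 d=22 *, r--
l=1 r=11: -15+37=22 d=20 *, r--
l=1 r=10: -15+36=21 d=19 *, r--
l=1 r=9: -15+23=8 d=6 *, r--
l=1 r=8: -15+21=6 d=4 *, r--
l=1 r=7: -15+19=4 d=2 *, r--
l=1 r=6: -15+18=3 d=1 *, r--
l=1 r=5: -15+14=-1 d=3, l++
l=2 r=5: -10+14=4 d=2, r--
l=2 r=4: -10+2=-8 d=10, l++

l=3, r=4, best |Δ|=1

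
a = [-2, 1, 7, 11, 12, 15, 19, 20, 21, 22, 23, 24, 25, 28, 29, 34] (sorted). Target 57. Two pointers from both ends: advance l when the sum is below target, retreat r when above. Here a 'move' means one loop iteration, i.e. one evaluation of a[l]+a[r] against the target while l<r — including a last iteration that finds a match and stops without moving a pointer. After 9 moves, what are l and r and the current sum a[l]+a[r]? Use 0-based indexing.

[0,15] -2+34=32 <57 → l++
[1,15] 1+34=35 <57 → l++
[2,15] 7+34=41 <57 → l++
[3,15] 11+34=45 <57 → l++
[4,15] 12+34=46 <57 → l++
[5,15] 15+34=49 <57 → l++
[6,15] 19+34=53 <57 → l++
[7,15] 20+34=54 <57 → l++
[8,15] 21+34=55 <57 → l++

l=9, r=15, sum=56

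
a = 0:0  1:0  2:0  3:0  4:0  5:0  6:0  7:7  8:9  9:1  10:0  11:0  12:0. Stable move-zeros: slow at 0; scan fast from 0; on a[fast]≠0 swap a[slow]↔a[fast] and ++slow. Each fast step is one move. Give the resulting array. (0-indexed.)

(s=0,f=0) a[fast]=0 → fast++
(s=0,f=1) a[fast]=0 → fast++
(s=0,f=2) a[fast]=0 → fast++
(s=0,f=3) a[fast]=0 → fast++
(s=0,f=4) a[fast]=0 → fast++
(s=0,f=5) a[fast]=0 → fast++
(s=0,f=6) a[fast]=0 → fast++
(s=0,f=7) a[fast]=7≠0 swap→a[0]=7 → slow++,fast++
(s=1,f=8) a[fast]=9≠0 swap→a[1]=9 → slow++,fast++
(s=2,f=9) a[fast]=1≠0 swap→a[2]=1 → slow++,fast++
(s=3,f=10) a[fast]=0 → fast++
(s=3,f=11) a[fast]=0 → fast++
(s=3,f=12) a[fast]=0 → fast++

[7, 9, 1, 0, 0, 0, 0, 0, 0, 0, 0, 0, 0]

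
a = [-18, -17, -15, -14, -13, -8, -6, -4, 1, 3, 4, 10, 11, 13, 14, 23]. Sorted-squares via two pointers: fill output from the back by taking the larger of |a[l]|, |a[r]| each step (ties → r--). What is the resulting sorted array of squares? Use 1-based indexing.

l=1 r=16: |-18|<=|23| out[16]=529, r--
l=1 r=15: |-18|>|14| out[15]=324, l++
l=2 r=15: |-17|>|14| out[14]=289, l++
l=3 r=15: |-15|>|14| out[13]=225, l++
l=4 r=15: |-14|<=|14| out[12]=196, r--
l=4 r=14: |-14|>|13| out[11]=196, l++
l=5 r=14: |-13|<=|13| out[10]=169, r--
l=5 r=13: |-13|>|11| out[9]=169, l++
l=6 r=13: |-8|<=|11| out[8]=121, r--
l=6 r=12: |-8|<=|10| out[7]=100, r--
l=6 r=11: |-8|>|4| out[6]=64, l++
l=7 r=11: |-6|>|4| out[5]=36, l++
l=8 r=11: |-4|<=|4| out[4]=16, r--
l=8 r=10: |-4|>|3| out[3]=16, l++
l=9 r=10: |1|<=|3| out[2]=9, r--
l=9 r=9: |1|<=|1| out[1]=1, r--

[1, 9, 16, 16, 36, 64, 100, 121, 169, 169, 196, 196, 225, 289, 324, 529]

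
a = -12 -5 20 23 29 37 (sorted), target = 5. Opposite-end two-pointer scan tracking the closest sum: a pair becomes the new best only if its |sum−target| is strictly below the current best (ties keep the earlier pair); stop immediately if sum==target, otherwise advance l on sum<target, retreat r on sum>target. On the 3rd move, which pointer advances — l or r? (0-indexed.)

[0,5] -12+37=25 d=20 * → r--
[0,4] -12+29=17 d=12 * → r--
[0,3] -12+23=11 d=6 * → r--

r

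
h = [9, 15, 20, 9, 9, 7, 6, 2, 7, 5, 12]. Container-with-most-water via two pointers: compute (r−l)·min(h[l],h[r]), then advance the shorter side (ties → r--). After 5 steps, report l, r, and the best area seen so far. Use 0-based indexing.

l=1, r=6, best area=108

[0,10] min(9,12)*10=90 best=90 * → l++
[1,10] min(15,12)*9=108 best=108 * → r--
[1,9] min(15,5)*8=40 best=108 → r--
[1,8] min(15,7)*7=49 best=108 → r--
[1,7] min(15,2)*6=12 best=108 → r--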